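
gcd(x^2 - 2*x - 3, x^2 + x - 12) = x - 3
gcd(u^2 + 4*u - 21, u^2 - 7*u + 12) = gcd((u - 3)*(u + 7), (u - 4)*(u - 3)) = u - 3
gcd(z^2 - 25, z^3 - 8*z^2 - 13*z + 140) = z - 5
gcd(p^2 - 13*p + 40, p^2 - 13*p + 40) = p^2 - 13*p + 40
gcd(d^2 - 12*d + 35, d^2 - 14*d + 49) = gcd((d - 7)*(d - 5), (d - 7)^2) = d - 7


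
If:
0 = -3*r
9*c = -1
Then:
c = -1/9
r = 0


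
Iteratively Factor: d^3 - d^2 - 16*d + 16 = (d - 1)*(d^2 - 16) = (d - 4)*(d - 1)*(d + 4)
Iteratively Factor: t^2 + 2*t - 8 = (t + 4)*(t - 2)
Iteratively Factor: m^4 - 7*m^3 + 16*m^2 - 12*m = (m - 2)*(m^3 - 5*m^2 + 6*m) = (m - 2)^2*(m^2 - 3*m) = m*(m - 2)^2*(m - 3)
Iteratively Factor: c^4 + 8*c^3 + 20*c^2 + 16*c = (c + 2)*(c^3 + 6*c^2 + 8*c) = (c + 2)^2*(c^2 + 4*c) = (c + 2)^2*(c + 4)*(c)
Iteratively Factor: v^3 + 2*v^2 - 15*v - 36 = (v - 4)*(v^2 + 6*v + 9) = (v - 4)*(v + 3)*(v + 3)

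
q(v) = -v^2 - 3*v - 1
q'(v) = -2*v - 3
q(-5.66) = -16.06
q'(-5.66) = 8.32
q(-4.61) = -8.42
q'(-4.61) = 6.22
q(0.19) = -1.61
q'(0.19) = -3.38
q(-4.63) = -8.55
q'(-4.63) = 6.26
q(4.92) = -39.97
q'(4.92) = -12.84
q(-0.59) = 0.42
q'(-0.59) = -1.82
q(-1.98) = 1.02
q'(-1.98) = 0.96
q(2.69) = -16.31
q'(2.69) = -8.38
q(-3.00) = -1.00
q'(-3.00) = 3.00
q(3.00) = -19.00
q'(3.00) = -9.00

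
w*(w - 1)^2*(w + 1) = w^4 - w^3 - w^2 + w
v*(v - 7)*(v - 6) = v^3 - 13*v^2 + 42*v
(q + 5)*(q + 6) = q^2 + 11*q + 30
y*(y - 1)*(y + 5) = y^3 + 4*y^2 - 5*y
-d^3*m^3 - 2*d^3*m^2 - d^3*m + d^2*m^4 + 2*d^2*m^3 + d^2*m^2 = m*(-d + m)*(d*m + d)^2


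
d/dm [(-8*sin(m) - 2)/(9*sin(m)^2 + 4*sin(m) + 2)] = 4*(18*sin(m)^2 + 9*sin(m) - 2)*cos(m)/(9*sin(m)^2 + 4*sin(m) + 2)^2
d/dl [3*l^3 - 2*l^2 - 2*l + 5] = 9*l^2 - 4*l - 2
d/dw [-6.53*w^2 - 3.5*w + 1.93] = -13.06*w - 3.5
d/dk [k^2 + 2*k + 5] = 2*k + 2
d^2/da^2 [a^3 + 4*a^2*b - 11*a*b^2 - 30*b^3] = 6*a + 8*b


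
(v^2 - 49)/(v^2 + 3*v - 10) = (v^2 - 49)/(v^2 + 3*v - 10)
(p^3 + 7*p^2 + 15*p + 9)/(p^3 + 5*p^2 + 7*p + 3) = (p + 3)/(p + 1)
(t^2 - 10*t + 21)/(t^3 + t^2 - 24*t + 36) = (t - 7)/(t^2 + 4*t - 12)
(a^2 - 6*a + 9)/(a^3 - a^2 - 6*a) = (a - 3)/(a*(a + 2))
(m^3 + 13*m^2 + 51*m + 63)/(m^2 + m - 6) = (m^2 + 10*m + 21)/(m - 2)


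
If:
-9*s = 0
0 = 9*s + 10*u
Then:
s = 0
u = 0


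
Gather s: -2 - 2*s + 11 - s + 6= 15 - 3*s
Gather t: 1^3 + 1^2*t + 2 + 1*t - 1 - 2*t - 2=0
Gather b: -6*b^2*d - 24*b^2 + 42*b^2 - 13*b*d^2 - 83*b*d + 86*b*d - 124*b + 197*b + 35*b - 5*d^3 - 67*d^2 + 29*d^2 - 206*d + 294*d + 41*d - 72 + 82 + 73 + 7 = b^2*(18 - 6*d) + b*(-13*d^2 + 3*d + 108) - 5*d^3 - 38*d^2 + 129*d + 90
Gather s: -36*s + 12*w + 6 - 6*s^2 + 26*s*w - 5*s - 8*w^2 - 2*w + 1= -6*s^2 + s*(26*w - 41) - 8*w^2 + 10*w + 7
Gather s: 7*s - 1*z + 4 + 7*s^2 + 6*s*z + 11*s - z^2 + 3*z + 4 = 7*s^2 + s*(6*z + 18) - z^2 + 2*z + 8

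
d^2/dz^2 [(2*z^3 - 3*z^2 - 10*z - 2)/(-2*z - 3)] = 2*(-8*z^3 - 36*z^2 - 54*z - 25)/(8*z^3 + 36*z^2 + 54*z + 27)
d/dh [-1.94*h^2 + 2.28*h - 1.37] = 2.28 - 3.88*h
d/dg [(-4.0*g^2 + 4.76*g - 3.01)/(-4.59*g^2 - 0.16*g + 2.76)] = (22.4884*g^2 - 49.7118*g + 12.656)/(21.0681*g^4 + 1.4688*g^3 - 25.3112*g^2 - 0.8832*g + 7.6176)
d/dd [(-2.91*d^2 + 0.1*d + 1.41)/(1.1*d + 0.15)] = (-3.201*d^2 - 0.873*d - 1.536)/(1.21*d^2 + 0.33*d + 0.0225)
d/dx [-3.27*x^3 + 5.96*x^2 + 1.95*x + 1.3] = -9.81*x^2 + 11.92*x + 1.95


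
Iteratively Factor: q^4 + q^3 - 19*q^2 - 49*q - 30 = (q + 1)*(q^3 - 19*q - 30) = (q - 5)*(q + 1)*(q^2 + 5*q + 6) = (q - 5)*(q + 1)*(q + 2)*(q + 3)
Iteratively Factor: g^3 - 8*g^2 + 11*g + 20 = (g + 1)*(g^2 - 9*g + 20) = (g - 4)*(g + 1)*(g - 5)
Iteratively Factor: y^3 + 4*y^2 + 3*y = (y)*(y^2 + 4*y + 3) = y*(y + 3)*(y + 1)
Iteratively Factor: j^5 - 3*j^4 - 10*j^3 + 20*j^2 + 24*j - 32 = (j - 4)*(j^4 + j^3 - 6*j^2 - 4*j + 8) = (j - 4)*(j + 2)*(j^3 - j^2 - 4*j + 4) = (j - 4)*(j - 1)*(j + 2)*(j^2 - 4) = (j - 4)*(j - 1)*(j + 2)^2*(j - 2)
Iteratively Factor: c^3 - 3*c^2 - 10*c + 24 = (c + 3)*(c^2 - 6*c + 8) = (c - 4)*(c + 3)*(c - 2)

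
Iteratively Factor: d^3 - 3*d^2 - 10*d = (d - 5)*(d^2 + 2*d) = d*(d - 5)*(d + 2)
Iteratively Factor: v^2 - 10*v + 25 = (v - 5)*(v - 5)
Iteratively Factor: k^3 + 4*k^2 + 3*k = (k + 1)*(k^2 + 3*k) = (k + 1)*(k + 3)*(k)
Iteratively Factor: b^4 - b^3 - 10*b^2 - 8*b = (b)*(b^3 - b^2 - 10*b - 8) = b*(b + 1)*(b^2 - 2*b - 8) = b*(b + 1)*(b + 2)*(b - 4)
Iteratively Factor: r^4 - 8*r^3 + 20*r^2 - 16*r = (r)*(r^3 - 8*r^2 + 20*r - 16) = r*(r - 4)*(r^2 - 4*r + 4) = r*(r - 4)*(r - 2)*(r - 2)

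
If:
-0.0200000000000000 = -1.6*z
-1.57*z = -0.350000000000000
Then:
No Solution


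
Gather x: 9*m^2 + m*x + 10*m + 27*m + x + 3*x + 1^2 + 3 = 9*m^2 + 37*m + x*(m + 4) + 4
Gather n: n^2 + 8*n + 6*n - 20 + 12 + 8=n^2 + 14*n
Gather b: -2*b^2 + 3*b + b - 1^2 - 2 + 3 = -2*b^2 + 4*b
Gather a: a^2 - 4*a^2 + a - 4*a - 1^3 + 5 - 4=-3*a^2 - 3*a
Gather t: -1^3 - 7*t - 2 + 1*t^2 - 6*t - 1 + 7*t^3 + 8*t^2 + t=7*t^3 + 9*t^2 - 12*t - 4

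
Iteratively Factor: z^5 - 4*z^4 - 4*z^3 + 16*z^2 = (z + 2)*(z^4 - 6*z^3 + 8*z^2) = z*(z + 2)*(z^3 - 6*z^2 + 8*z) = z*(z - 4)*(z + 2)*(z^2 - 2*z) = z^2*(z - 4)*(z + 2)*(z - 2)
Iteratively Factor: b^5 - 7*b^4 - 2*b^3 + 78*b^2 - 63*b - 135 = (b - 3)*(b^4 - 4*b^3 - 14*b^2 + 36*b + 45) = (b - 5)*(b - 3)*(b^3 + b^2 - 9*b - 9) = (b - 5)*(b - 3)*(b + 3)*(b^2 - 2*b - 3) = (b - 5)*(b - 3)^2*(b + 3)*(b + 1)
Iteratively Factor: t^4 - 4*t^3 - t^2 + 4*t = (t + 1)*(t^3 - 5*t^2 + 4*t) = t*(t + 1)*(t^2 - 5*t + 4) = t*(t - 4)*(t + 1)*(t - 1)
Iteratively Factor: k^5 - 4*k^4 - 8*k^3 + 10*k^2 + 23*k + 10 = (k + 1)*(k^4 - 5*k^3 - 3*k^2 + 13*k + 10) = (k - 2)*(k + 1)*(k^3 - 3*k^2 - 9*k - 5) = (k - 5)*(k - 2)*(k + 1)*(k^2 + 2*k + 1) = (k - 5)*(k - 2)*(k + 1)^2*(k + 1)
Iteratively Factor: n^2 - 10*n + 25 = (n - 5)*(n - 5)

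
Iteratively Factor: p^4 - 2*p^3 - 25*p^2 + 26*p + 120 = (p + 2)*(p^3 - 4*p^2 - 17*p + 60) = (p + 2)*(p + 4)*(p^2 - 8*p + 15) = (p - 3)*(p + 2)*(p + 4)*(p - 5)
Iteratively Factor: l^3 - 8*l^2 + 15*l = (l)*(l^2 - 8*l + 15) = l*(l - 3)*(l - 5)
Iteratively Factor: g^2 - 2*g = (g)*(g - 2)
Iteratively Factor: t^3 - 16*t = (t + 4)*(t^2 - 4*t) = t*(t + 4)*(t - 4)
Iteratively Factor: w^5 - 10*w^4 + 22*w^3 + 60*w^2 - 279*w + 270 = (w - 2)*(w^4 - 8*w^3 + 6*w^2 + 72*w - 135) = (w - 3)*(w - 2)*(w^3 - 5*w^2 - 9*w + 45) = (w - 3)^2*(w - 2)*(w^2 - 2*w - 15) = (w - 5)*(w - 3)^2*(w - 2)*(w + 3)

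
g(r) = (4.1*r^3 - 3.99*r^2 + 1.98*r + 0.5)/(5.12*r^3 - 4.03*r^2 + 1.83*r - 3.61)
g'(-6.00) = 0.00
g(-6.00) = 0.82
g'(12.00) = 0.00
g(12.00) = 0.79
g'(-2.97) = -0.00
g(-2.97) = 0.83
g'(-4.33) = 0.00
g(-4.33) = 0.83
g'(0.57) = -0.77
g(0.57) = -0.37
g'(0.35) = -0.29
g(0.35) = -0.27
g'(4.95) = 0.00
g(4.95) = 0.78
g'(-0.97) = -0.42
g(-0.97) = 0.64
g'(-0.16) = -0.90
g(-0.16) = -0.02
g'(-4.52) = 0.00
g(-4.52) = 0.83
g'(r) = (-15.36*r^2 + 8.06*r - 1.83)*(4.1*r^3 - 3.99*r^2 + 1.98*r + 0.5)/(5.12*r^3 - 4.03*r^2 + 1.83*r - 3.61)^2 + (12.3*r^2 - 7.98*r + 1.98)/(5.12*r^3 - 4.03*r^2 + 1.83*r - 3.61)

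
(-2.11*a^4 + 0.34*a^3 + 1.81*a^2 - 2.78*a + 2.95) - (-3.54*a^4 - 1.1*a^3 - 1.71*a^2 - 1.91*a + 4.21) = 1.43*a^4 + 1.44*a^3 + 3.52*a^2 - 0.87*a - 1.26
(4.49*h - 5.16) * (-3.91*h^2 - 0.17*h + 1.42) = -17.5559*h^3 + 19.4123*h^2 + 7.253*h - 7.3272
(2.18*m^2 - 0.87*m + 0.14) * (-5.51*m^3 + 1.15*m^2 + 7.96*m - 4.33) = -12.0118*m^5 + 7.3007*m^4 + 15.5809*m^3 - 16.2036*m^2 + 4.8815*m - 0.6062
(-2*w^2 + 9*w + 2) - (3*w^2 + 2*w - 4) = -5*w^2 + 7*w + 6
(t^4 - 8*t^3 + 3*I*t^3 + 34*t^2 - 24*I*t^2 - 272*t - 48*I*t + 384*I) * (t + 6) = t^5 - 2*t^4 + 3*I*t^4 - 14*t^3 - 6*I*t^3 - 68*t^2 - 192*I*t^2 - 1632*t + 96*I*t + 2304*I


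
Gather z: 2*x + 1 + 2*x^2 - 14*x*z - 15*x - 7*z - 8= 2*x^2 - 13*x + z*(-14*x - 7) - 7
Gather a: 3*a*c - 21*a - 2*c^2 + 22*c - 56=a*(3*c - 21) - 2*c^2 + 22*c - 56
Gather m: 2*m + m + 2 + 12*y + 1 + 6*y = 3*m + 18*y + 3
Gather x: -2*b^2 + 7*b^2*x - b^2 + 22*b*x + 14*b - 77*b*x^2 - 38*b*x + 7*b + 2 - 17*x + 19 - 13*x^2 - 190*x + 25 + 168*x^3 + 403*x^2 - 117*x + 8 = -3*b^2 + 21*b + 168*x^3 + x^2*(390 - 77*b) + x*(7*b^2 - 16*b - 324) + 54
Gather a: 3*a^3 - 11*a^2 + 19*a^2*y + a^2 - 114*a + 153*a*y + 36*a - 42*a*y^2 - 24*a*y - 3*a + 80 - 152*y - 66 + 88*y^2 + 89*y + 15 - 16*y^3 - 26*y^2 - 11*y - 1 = 3*a^3 + a^2*(19*y - 10) + a*(-42*y^2 + 129*y - 81) - 16*y^3 + 62*y^2 - 74*y + 28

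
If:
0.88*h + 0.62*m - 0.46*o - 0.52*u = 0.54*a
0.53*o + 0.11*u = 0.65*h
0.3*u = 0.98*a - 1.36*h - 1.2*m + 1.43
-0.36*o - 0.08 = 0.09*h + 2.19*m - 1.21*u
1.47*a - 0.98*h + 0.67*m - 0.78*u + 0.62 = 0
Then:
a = -0.40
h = -0.57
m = 1.08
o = -1.04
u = 1.68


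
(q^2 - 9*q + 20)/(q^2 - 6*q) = (q^2 - 9*q + 20)/(q*(q - 6))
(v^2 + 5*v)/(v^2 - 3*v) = (v + 5)/(v - 3)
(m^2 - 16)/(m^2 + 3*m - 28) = (m + 4)/(m + 7)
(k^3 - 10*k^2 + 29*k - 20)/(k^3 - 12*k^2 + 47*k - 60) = (k - 1)/(k - 3)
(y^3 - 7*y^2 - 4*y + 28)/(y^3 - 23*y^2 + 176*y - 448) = (y^2 - 4)/(y^2 - 16*y + 64)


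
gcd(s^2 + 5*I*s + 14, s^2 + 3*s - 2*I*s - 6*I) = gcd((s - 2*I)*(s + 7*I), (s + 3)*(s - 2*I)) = s - 2*I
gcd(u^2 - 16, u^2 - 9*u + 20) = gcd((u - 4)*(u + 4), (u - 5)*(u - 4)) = u - 4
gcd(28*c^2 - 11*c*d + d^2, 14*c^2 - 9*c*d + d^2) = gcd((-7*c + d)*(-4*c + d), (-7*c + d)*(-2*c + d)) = 7*c - d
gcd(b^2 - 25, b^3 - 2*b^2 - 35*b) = b + 5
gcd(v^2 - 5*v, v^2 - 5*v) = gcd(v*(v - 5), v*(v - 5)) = v^2 - 5*v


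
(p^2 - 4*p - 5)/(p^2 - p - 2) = (p - 5)/(p - 2)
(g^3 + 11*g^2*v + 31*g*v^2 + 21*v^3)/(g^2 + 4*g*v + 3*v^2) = g + 7*v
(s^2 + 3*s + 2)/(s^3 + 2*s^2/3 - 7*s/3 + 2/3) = 3*(s + 1)/(3*s^2 - 4*s + 1)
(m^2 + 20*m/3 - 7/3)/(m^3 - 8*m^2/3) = (3*m^2 + 20*m - 7)/(m^2*(3*m - 8))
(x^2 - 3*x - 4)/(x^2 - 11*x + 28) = (x + 1)/(x - 7)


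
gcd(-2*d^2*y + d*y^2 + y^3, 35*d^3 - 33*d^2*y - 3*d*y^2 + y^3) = -d + y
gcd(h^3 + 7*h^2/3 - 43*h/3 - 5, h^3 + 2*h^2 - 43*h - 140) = h + 5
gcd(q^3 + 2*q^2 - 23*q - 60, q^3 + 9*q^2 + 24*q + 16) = q + 4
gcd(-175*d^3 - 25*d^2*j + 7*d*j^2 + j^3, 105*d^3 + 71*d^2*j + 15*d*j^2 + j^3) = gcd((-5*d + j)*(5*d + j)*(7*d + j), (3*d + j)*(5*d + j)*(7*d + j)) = 35*d^2 + 12*d*j + j^2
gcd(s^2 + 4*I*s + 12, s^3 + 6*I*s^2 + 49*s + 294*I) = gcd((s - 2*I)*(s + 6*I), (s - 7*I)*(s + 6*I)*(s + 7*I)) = s + 6*I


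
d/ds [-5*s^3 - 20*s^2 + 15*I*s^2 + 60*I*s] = -15*s^2 + s*(-40 + 30*I) + 60*I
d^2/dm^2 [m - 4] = 0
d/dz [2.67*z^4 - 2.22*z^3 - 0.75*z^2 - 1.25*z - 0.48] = 10.68*z^3 - 6.66*z^2 - 1.5*z - 1.25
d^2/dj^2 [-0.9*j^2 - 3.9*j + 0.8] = -1.80000000000000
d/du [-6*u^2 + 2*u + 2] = 2 - 12*u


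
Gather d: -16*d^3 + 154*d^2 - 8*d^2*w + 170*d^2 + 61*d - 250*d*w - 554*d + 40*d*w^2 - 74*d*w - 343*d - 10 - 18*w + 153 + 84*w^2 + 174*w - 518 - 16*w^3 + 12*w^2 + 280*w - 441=-16*d^3 + d^2*(324 - 8*w) + d*(40*w^2 - 324*w - 836) - 16*w^3 + 96*w^2 + 436*w - 816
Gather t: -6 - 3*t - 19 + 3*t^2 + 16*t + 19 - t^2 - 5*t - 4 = 2*t^2 + 8*t - 10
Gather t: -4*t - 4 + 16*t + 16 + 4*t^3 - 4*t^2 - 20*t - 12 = 4*t^3 - 4*t^2 - 8*t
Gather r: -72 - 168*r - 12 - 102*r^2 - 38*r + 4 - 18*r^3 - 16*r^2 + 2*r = -18*r^3 - 118*r^2 - 204*r - 80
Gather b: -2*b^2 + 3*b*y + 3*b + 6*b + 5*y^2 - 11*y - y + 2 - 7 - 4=-2*b^2 + b*(3*y + 9) + 5*y^2 - 12*y - 9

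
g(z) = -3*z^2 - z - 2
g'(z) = -6*z - 1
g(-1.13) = -4.70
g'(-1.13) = 5.78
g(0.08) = -2.10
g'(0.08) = -1.48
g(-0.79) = -3.08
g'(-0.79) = 3.74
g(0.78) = -4.61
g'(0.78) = -5.68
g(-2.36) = -16.35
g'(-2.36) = 13.16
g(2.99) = -31.81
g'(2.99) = -18.94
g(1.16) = -7.20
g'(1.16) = -7.96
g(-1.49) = -7.17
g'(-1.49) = 7.94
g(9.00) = -254.00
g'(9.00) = -55.00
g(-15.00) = -662.00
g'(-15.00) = 89.00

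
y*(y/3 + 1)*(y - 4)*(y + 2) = y^4/3 + y^3/3 - 14*y^2/3 - 8*y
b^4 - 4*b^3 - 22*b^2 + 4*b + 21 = (b - 7)*(b - 1)*(b + 1)*(b + 3)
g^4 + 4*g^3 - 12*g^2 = g^2*(g - 2)*(g + 6)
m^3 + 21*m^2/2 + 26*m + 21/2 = (m + 1/2)*(m + 3)*(m + 7)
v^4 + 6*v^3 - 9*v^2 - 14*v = v*(v - 2)*(v + 1)*(v + 7)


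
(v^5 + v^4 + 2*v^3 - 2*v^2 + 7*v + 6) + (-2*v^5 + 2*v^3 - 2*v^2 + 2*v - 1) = -v^5 + v^4 + 4*v^3 - 4*v^2 + 9*v + 5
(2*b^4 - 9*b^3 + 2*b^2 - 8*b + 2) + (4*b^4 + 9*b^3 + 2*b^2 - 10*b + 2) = 6*b^4 + 4*b^2 - 18*b + 4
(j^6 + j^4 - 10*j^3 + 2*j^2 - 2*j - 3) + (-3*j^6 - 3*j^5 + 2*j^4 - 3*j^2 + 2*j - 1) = -2*j^6 - 3*j^5 + 3*j^4 - 10*j^3 - j^2 - 4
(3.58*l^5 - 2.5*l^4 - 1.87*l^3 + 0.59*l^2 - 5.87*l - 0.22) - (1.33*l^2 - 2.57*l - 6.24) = 3.58*l^5 - 2.5*l^4 - 1.87*l^3 - 0.74*l^2 - 3.3*l + 6.02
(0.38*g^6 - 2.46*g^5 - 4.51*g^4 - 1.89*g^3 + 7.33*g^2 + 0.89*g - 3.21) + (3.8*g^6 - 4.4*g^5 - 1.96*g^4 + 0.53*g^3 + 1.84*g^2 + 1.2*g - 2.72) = 4.18*g^6 - 6.86*g^5 - 6.47*g^4 - 1.36*g^3 + 9.17*g^2 + 2.09*g - 5.93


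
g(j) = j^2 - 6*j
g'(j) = 2*j - 6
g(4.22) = -7.51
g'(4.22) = 2.44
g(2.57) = -8.82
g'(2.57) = -0.86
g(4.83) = -5.65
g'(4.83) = 3.66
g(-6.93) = 89.60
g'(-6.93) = -19.86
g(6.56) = 3.67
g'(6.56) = 7.12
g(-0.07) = 0.42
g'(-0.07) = -6.14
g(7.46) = 10.89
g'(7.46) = 8.92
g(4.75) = -5.94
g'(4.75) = 3.50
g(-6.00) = 72.00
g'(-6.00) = -18.00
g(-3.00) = 27.00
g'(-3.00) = -12.00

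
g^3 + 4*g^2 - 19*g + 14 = (g - 2)*(g - 1)*(g + 7)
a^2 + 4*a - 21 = (a - 3)*(a + 7)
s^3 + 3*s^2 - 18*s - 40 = (s - 4)*(s + 2)*(s + 5)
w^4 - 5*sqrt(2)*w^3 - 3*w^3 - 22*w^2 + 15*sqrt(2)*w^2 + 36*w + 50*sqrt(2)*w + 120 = (w - 5)*(w + 2)*(w - 6*sqrt(2))*(w + sqrt(2))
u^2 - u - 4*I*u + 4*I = (u - 1)*(u - 4*I)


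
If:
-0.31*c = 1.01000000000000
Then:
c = -3.26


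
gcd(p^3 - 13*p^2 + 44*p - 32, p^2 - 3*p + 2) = p - 1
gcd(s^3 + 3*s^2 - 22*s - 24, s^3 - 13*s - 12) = s^2 - 3*s - 4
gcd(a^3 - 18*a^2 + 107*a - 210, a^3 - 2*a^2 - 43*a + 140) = a - 5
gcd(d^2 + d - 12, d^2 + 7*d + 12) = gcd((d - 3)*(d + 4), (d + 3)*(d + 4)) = d + 4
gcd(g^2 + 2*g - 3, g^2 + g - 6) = g + 3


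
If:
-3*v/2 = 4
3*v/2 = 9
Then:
No Solution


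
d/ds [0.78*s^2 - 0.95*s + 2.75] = 1.56*s - 0.95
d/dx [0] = 0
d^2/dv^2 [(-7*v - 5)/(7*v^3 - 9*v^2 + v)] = 2*(-1029*v^5 - 147*v^4 + 2002*v^3 - 1320*v^2 + 135*v - 5)/(v^3*(343*v^6 - 1323*v^5 + 1848*v^4 - 1107*v^3 + 264*v^2 - 27*v + 1))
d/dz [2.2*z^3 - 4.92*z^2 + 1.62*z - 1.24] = 6.6*z^2 - 9.84*z + 1.62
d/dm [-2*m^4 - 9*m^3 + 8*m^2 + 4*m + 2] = -8*m^3 - 27*m^2 + 16*m + 4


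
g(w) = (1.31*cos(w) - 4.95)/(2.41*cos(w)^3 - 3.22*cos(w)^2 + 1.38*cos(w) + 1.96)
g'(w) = (1.31*cos(w) - 4.95)*(7.23*sin(w)*cos(w)^2 - 6.44*sin(w)*cos(w) + 1.38*sin(w))/(2.41*cos(w)^3 - 3.22*cos(w)^2 + 1.38*cos(w) + 1.96)^2 - 1.31*sin(w)/(2.41*cos(w)^3 - 3.22*cos(w)^2 + 1.38*cos(w) + 1.96)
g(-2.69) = 1.68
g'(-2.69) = 2.47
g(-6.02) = -1.50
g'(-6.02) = -0.44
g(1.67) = -2.84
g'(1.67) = -4.03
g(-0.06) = -1.44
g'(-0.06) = 0.10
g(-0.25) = -1.49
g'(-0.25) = 0.42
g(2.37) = 3.75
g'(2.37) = -15.57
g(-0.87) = -1.90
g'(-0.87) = 0.62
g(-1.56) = -2.50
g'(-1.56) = 2.32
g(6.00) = -1.51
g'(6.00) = 0.47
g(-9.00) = 1.62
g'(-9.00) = 2.19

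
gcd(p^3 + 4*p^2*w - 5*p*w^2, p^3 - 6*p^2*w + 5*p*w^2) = p^2 - p*w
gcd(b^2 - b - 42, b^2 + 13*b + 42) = b + 6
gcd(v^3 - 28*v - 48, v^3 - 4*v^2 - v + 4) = 1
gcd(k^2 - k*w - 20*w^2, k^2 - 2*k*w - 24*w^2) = k + 4*w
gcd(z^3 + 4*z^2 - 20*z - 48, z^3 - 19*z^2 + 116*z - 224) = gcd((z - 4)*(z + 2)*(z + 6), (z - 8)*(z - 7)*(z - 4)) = z - 4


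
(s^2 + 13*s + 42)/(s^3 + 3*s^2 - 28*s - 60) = (s + 7)/(s^2 - 3*s - 10)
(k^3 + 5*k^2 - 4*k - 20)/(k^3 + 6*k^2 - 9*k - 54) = (k^3 + 5*k^2 - 4*k - 20)/(k^3 + 6*k^2 - 9*k - 54)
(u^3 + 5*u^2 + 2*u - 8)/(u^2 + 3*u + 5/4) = 4*(u^3 + 5*u^2 + 2*u - 8)/(4*u^2 + 12*u + 5)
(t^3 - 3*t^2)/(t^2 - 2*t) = t*(t - 3)/(t - 2)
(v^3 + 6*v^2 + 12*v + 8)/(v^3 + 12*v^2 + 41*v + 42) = (v^2 + 4*v + 4)/(v^2 + 10*v + 21)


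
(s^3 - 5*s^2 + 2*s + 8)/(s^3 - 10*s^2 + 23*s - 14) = (s^2 - 3*s - 4)/(s^2 - 8*s + 7)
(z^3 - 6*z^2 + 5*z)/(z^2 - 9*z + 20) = z*(z - 1)/(z - 4)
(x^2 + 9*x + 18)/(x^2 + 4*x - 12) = (x + 3)/(x - 2)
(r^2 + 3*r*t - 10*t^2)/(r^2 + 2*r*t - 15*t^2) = (r - 2*t)/(r - 3*t)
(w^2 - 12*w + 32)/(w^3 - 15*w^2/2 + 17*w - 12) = 2*(w - 8)/(2*w^2 - 7*w + 6)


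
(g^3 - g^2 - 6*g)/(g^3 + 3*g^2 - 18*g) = (g + 2)/(g + 6)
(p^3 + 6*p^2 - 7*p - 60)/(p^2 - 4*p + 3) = (p^2 + 9*p + 20)/(p - 1)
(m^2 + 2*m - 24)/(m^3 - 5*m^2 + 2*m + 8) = (m + 6)/(m^2 - m - 2)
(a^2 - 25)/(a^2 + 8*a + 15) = (a - 5)/(a + 3)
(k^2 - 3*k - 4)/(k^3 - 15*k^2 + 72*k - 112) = (k + 1)/(k^2 - 11*k + 28)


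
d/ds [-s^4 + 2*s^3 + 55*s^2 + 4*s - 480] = -4*s^3 + 6*s^2 + 110*s + 4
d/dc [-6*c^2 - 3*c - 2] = -12*c - 3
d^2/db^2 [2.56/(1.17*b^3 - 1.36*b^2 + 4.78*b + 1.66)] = ((6.9632 - 17.9712*b)*(1.17*b^3 - 1.36*b^2 + 4.78*b + 1.66) + 2.56*(3.51*b^2 - 2.72*b + 4.78)*(7.02*b^2 - 5.44*b + 9.56))/(1.17*b^3 - 1.36*b^2 + 4.78*b + 1.66)^3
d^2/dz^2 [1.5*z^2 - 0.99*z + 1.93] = 3.00000000000000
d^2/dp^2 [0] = 0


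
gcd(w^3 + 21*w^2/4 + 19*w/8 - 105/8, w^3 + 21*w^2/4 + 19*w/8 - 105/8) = w^3 + 21*w^2/4 + 19*w/8 - 105/8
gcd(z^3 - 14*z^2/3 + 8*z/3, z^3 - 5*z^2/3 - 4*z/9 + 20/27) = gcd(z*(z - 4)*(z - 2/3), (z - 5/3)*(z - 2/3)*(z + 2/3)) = z - 2/3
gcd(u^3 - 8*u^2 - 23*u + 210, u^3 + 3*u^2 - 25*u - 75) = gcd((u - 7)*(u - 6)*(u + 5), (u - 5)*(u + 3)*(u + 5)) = u + 5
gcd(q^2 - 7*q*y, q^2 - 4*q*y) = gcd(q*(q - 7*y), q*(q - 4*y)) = q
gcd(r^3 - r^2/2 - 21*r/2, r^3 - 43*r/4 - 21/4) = r^2 - r/2 - 21/2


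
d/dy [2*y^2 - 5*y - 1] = 4*y - 5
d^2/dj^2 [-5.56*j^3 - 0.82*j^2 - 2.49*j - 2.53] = -33.36*j - 1.64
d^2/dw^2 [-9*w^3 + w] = -54*w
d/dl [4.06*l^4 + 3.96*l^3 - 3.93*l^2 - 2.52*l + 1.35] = 16.24*l^3 + 11.88*l^2 - 7.86*l - 2.52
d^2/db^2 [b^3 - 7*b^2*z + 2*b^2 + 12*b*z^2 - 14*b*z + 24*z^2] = 6*b - 14*z + 4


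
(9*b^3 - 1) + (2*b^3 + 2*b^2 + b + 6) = 11*b^3 + 2*b^2 + b + 5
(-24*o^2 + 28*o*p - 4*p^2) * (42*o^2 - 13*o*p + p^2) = -1008*o^4 + 1488*o^3*p - 556*o^2*p^2 + 80*o*p^3 - 4*p^4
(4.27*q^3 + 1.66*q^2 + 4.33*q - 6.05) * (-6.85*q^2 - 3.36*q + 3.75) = -29.2495*q^5 - 25.7182*q^4 - 19.2256*q^3 + 33.1187*q^2 + 36.5655*q - 22.6875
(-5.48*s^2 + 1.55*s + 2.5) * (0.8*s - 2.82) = -4.384*s^3 + 16.6936*s^2 - 2.371*s - 7.05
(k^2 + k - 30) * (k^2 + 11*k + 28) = k^4 + 12*k^3 + 9*k^2 - 302*k - 840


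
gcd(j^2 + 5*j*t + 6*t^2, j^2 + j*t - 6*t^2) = j + 3*t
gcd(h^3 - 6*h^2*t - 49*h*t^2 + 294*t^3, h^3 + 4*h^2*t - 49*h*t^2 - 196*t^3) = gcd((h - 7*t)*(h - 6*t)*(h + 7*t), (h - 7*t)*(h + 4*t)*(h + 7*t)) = -h^2 + 49*t^2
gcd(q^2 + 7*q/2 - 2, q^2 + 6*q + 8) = q + 4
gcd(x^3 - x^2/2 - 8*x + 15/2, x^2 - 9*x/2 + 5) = x - 5/2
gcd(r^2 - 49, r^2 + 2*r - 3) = 1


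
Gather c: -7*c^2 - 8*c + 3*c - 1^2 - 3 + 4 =-7*c^2 - 5*c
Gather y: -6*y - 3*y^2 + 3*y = -3*y^2 - 3*y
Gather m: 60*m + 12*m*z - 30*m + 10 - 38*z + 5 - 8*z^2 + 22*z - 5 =m*(12*z + 30) - 8*z^2 - 16*z + 10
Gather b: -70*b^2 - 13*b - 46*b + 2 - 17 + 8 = -70*b^2 - 59*b - 7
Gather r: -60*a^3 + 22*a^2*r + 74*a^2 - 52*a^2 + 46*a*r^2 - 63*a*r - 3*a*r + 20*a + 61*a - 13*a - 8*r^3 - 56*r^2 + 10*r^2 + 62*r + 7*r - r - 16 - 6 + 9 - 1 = -60*a^3 + 22*a^2 + 68*a - 8*r^3 + r^2*(46*a - 46) + r*(22*a^2 - 66*a + 68) - 14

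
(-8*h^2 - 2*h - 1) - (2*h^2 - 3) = -10*h^2 - 2*h + 2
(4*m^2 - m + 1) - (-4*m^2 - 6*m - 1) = 8*m^2 + 5*m + 2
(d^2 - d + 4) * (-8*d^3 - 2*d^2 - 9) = -8*d^5 + 6*d^4 - 30*d^3 - 17*d^2 + 9*d - 36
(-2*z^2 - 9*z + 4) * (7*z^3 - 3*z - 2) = -14*z^5 - 63*z^4 + 34*z^3 + 31*z^2 + 6*z - 8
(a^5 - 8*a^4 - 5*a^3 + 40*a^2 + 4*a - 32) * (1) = a^5 - 8*a^4 - 5*a^3 + 40*a^2 + 4*a - 32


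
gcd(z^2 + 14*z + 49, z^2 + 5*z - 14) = z + 7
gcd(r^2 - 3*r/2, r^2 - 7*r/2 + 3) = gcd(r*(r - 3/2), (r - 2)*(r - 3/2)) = r - 3/2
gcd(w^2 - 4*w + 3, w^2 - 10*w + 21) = w - 3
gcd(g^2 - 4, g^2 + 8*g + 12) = g + 2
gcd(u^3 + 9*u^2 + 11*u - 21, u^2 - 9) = u + 3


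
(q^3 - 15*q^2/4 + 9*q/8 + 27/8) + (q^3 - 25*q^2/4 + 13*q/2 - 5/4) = 2*q^3 - 10*q^2 + 61*q/8 + 17/8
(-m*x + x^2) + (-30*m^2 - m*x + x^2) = -30*m^2 - 2*m*x + 2*x^2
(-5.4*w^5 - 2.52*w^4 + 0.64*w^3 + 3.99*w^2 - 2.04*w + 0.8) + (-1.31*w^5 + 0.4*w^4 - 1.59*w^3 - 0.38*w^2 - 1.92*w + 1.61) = -6.71*w^5 - 2.12*w^4 - 0.95*w^3 + 3.61*w^2 - 3.96*w + 2.41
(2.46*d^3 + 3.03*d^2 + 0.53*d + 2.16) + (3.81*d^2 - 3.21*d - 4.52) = 2.46*d^3 + 6.84*d^2 - 2.68*d - 2.36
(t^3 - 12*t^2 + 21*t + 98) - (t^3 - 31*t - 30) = -12*t^2 + 52*t + 128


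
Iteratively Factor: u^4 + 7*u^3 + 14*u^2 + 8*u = (u + 2)*(u^3 + 5*u^2 + 4*u) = (u + 2)*(u + 4)*(u^2 + u) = (u + 1)*(u + 2)*(u + 4)*(u)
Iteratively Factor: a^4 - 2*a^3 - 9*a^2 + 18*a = (a + 3)*(a^3 - 5*a^2 + 6*a) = (a - 3)*(a + 3)*(a^2 - 2*a) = (a - 3)*(a - 2)*(a + 3)*(a)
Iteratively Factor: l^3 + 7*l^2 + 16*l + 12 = (l + 3)*(l^2 + 4*l + 4) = (l + 2)*(l + 3)*(l + 2)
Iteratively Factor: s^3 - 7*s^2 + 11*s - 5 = (s - 1)*(s^2 - 6*s + 5) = (s - 5)*(s - 1)*(s - 1)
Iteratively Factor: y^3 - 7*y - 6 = (y - 3)*(y^2 + 3*y + 2) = (y - 3)*(y + 1)*(y + 2)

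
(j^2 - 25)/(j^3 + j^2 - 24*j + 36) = (j^2 - 25)/(j^3 + j^2 - 24*j + 36)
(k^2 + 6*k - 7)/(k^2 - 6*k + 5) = (k + 7)/(k - 5)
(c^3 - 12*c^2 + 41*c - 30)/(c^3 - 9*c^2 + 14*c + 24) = (c^2 - 6*c + 5)/(c^2 - 3*c - 4)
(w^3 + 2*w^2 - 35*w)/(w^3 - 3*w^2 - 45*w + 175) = w/(w - 5)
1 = 1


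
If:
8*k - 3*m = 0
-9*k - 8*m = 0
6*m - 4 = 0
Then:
No Solution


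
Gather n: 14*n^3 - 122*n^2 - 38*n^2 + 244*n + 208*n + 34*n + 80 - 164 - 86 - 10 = 14*n^3 - 160*n^2 + 486*n - 180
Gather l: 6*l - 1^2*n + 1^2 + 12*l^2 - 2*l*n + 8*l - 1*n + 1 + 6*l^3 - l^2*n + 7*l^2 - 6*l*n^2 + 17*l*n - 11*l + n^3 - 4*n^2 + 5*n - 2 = 6*l^3 + l^2*(19 - n) + l*(-6*n^2 + 15*n + 3) + n^3 - 4*n^2 + 3*n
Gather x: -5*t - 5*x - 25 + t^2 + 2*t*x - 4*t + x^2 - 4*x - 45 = t^2 - 9*t + x^2 + x*(2*t - 9) - 70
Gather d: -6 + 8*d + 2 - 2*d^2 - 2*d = -2*d^2 + 6*d - 4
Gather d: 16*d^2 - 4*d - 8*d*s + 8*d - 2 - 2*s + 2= 16*d^2 + d*(4 - 8*s) - 2*s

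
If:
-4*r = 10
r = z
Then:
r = -5/2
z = -5/2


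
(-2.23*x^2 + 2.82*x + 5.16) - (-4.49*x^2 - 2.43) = 2.26*x^2 + 2.82*x + 7.59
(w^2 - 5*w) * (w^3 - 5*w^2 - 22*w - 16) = w^5 - 10*w^4 + 3*w^3 + 94*w^2 + 80*w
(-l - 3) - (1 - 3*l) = 2*l - 4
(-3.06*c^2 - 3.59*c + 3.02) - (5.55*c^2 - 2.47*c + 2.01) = -8.61*c^2 - 1.12*c + 1.01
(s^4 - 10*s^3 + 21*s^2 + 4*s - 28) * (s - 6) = s^5 - 16*s^4 + 81*s^3 - 122*s^2 - 52*s + 168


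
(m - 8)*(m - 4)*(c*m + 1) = c*m^3 - 12*c*m^2 + 32*c*m + m^2 - 12*m + 32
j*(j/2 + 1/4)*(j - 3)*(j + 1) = j^4/2 - 3*j^3/4 - 2*j^2 - 3*j/4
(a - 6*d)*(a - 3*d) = a^2 - 9*a*d + 18*d^2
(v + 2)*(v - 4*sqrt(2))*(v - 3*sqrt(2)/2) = v^3 - 11*sqrt(2)*v^2/2 + 2*v^2 - 11*sqrt(2)*v + 12*v + 24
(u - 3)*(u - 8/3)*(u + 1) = u^3 - 14*u^2/3 + 7*u/3 + 8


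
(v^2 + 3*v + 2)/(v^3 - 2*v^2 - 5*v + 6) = (v + 1)/(v^2 - 4*v + 3)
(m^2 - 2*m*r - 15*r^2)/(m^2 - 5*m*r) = (m + 3*r)/m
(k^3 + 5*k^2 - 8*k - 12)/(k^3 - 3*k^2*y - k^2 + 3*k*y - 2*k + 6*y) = (-k - 6)/(-k + 3*y)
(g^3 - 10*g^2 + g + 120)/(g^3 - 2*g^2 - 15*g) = (g - 8)/g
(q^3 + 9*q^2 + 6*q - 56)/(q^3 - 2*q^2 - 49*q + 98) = (q + 4)/(q - 7)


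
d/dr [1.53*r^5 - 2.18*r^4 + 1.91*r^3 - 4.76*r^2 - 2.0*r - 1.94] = 7.65*r^4 - 8.72*r^3 + 5.73*r^2 - 9.52*r - 2.0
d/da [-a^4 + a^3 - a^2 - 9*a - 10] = -4*a^3 + 3*a^2 - 2*a - 9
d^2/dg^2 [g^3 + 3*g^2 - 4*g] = 6*g + 6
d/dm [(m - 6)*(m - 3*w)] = 2*m - 3*w - 6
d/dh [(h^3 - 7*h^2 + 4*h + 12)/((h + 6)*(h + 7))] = (h^4 + 26*h^3 + 31*h^2 - 612*h + 12)/(h^4 + 26*h^3 + 253*h^2 + 1092*h + 1764)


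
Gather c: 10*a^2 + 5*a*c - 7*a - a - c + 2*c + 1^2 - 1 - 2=10*a^2 - 8*a + c*(5*a + 1) - 2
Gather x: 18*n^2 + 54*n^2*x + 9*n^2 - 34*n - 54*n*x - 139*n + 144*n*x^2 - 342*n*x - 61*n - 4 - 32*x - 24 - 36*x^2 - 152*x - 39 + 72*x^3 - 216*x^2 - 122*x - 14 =27*n^2 - 234*n + 72*x^3 + x^2*(144*n - 252) + x*(54*n^2 - 396*n - 306) - 81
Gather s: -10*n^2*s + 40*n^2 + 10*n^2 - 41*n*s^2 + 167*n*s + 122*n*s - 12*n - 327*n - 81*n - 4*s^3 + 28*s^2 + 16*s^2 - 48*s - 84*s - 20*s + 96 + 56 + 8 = 50*n^2 - 420*n - 4*s^3 + s^2*(44 - 41*n) + s*(-10*n^2 + 289*n - 152) + 160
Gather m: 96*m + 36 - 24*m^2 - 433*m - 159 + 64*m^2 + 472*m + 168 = 40*m^2 + 135*m + 45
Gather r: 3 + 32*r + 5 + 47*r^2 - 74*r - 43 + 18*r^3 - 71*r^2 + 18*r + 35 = 18*r^3 - 24*r^2 - 24*r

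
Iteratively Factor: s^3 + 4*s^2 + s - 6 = (s + 3)*(s^2 + s - 2) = (s - 1)*(s + 3)*(s + 2)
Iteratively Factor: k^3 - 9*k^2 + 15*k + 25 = (k + 1)*(k^2 - 10*k + 25) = (k - 5)*(k + 1)*(k - 5)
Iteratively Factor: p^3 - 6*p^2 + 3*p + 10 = (p + 1)*(p^2 - 7*p + 10) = (p - 5)*(p + 1)*(p - 2)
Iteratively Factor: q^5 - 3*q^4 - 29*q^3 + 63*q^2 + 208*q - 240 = (q - 1)*(q^4 - 2*q^3 - 31*q^2 + 32*q + 240) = (q - 1)*(q + 4)*(q^3 - 6*q^2 - 7*q + 60) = (q - 4)*(q - 1)*(q + 4)*(q^2 - 2*q - 15) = (q - 5)*(q - 4)*(q - 1)*(q + 4)*(q + 3)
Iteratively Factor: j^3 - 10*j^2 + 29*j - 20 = (j - 1)*(j^2 - 9*j + 20) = (j - 5)*(j - 1)*(j - 4)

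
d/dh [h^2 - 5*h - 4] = 2*h - 5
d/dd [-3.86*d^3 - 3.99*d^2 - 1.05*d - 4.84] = -11.58*d^2 - 7.98*d - 1.05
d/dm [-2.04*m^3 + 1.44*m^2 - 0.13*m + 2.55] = -6.12*m^2 + 2.88*m - 0.13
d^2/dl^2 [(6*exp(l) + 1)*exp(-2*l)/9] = 2*(3*exp(l) + 2)*exp(-2*l)/9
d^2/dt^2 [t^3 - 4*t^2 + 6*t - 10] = 6*t - 8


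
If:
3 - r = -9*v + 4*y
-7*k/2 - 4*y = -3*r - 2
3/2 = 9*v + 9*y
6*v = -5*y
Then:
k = -55/7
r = -17/2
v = -5/6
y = 1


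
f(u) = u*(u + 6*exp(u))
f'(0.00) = 6.00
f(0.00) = 0.00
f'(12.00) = 12694897.73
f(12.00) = 11718488.98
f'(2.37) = 221.04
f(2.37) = 157.73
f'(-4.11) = -8.53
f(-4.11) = 16.49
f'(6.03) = 17546.92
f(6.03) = 15076.93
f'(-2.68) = -6.05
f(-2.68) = 6.08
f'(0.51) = 16.11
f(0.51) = 5.36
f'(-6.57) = -13.19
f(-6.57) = 43.11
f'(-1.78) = -4.35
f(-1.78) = 1.37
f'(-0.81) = -1.11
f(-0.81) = -1.51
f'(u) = u*(6*exp(u) + 1) + u + 6*exp(u)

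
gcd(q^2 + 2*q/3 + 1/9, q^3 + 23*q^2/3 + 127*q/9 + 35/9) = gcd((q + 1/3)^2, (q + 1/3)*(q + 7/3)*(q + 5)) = q + 1/3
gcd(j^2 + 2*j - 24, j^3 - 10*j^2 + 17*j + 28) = j - 4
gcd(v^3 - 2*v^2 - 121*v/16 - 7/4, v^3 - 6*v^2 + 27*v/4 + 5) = v - 4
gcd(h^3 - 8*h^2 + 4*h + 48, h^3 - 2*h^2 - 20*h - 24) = h^2 - 4*h - 12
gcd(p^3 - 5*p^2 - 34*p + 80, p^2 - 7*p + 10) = p - 2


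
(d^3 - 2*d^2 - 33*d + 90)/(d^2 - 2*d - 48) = (d^2 - 8*d + 15)/(d - 8)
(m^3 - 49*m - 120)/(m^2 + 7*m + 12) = (m^2 - 3*m - 40)/(m + 4)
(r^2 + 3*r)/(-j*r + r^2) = (r + 3)/(-j + r)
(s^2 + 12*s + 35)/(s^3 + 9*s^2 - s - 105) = 1/(s - 3)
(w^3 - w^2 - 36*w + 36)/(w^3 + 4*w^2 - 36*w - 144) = (w - 1)/(w + 4)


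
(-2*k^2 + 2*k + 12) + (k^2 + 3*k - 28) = -k^2 + 5*k - 16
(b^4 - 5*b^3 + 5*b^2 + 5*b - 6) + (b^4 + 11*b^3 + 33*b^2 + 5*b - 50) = 2*b^4 + 6*b^3 + 38*b^2 + 10*b - 56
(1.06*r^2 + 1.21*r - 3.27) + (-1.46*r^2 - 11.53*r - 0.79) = -0.4*r^2 - 10.32*r - 4.06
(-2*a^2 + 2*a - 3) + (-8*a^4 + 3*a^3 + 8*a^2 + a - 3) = -8*a^4 + 3*a^3 + 6*a^2 + 3*a - 6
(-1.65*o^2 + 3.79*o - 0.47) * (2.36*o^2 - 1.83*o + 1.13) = -3.894*o^4 + 11.9639*o^3 - 9.9094*o^2 + 5.1428*o - 0.5311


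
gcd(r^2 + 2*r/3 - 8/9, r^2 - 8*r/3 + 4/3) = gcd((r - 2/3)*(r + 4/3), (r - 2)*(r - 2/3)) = r - 2/3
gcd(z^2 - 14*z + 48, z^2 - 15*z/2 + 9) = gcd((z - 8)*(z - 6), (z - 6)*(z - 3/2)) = z - 6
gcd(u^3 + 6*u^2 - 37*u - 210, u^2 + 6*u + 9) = 1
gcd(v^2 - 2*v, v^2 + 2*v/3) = v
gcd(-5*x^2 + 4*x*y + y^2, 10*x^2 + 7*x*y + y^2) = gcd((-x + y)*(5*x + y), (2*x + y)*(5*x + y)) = 5*x + y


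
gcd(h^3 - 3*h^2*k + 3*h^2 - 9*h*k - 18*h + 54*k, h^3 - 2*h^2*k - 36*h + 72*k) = h + 6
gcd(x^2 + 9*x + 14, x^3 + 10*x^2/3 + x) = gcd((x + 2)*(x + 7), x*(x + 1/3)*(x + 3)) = 1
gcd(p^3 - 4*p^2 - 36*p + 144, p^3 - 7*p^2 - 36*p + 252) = p^2 - 36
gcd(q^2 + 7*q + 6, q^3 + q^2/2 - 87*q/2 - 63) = q + 6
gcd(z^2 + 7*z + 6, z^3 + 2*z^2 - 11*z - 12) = z + 1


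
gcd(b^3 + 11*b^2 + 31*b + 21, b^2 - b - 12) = b + 3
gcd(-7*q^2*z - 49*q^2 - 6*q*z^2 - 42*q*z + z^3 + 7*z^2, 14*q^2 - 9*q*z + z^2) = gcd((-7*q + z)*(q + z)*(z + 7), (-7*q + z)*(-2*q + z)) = -7*q + z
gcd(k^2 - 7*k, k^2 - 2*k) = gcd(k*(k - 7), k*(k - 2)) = k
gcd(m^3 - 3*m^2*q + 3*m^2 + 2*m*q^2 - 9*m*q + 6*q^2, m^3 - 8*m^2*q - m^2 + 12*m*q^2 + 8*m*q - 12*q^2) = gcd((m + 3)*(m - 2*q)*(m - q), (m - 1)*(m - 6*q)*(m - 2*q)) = -m + 2*q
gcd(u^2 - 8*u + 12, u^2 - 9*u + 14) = u - 2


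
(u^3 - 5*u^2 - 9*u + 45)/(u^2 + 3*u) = u - 8 + 15/u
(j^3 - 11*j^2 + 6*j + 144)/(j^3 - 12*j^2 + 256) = (j^2 - 3*j - 18)/(j^2 - 4*j - 32)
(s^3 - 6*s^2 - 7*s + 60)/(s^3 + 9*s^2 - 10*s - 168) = (s^2 - 2*s - 15)/(s^2 + 13*s + 42)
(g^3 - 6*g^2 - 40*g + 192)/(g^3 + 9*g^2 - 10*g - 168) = (g - 8)/(g + 7)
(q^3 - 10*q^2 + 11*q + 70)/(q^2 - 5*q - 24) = (-q^3 + 10*q^2 - 11*q - 70)/(-q^2 + 5*q + 24)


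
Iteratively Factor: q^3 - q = (q - 1)*(q^2 + q) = (q - 1)*(q + 1)*(q)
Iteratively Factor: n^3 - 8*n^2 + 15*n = (n - 3)*(n^2 - 5*n) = n*(n - 3)*(n - 5)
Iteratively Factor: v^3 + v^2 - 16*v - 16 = (v - 4)*(v^2 + 5*v + 4) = (v - 4)*(v + 4)*(v + 1)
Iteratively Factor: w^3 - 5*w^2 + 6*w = (w)*(w^2 - 5*w + 6) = w*(w - 3)*(w - 2)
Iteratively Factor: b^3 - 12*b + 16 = (b + 4)*(b^2 - 4*b + 4) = (b - 2)*(b + 4)*(b - 2)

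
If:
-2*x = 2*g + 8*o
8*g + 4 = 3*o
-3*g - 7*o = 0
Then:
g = -28/65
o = 12/65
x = -4/13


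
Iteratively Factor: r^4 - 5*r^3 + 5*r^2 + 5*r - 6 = (r + 1)*(r^3 - 6*r^2 + 11*r - 6) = (r - 2)*(r + 1)*(r^2 - 4*r + 3) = (r - 3)*(r - 2)*(r + 1)*(r - 1)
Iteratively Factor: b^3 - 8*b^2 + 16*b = (b - 4)*(b^2 - 4*b) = (b - 4)^2*(b)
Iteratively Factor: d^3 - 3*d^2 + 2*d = (d - 1)*(d^2 - 2*d) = d*(d - 1)*(d - 2)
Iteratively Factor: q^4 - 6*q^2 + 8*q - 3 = (q - 1)*(q^3 + q^2 - 5*q + 3) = (q - 1)^2*(q^2 + 2*q - 3) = (q - 1)^3*(q + 3)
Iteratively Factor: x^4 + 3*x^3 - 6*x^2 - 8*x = (x + 4)*(x^3 - x^2 - 2*x) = (x - 2)*(x + 4)*(x^2 + x) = (x - 2)*(x + 1)*(x + 4)*(x)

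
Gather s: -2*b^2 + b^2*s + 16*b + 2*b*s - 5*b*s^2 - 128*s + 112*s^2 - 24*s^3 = -2*b^2 + 16*b - 24*s^3 + s^2*(112 - 5*b) + s*(b^2 + 2*b - 128)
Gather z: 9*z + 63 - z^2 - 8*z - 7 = -z^2 + z + 56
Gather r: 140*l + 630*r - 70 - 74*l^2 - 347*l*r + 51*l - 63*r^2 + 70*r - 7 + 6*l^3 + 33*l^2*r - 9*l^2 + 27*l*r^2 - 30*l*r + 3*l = 6*l^3 - 83*l^2 + 194*l + r^2*(27*l - 63) + r*(33*l^2 - 377*l + 700) - 77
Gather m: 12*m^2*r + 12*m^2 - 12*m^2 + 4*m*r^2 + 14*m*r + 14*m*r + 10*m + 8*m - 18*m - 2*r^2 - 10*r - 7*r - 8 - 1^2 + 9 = 12*m^2*r + m*(4*r^2 + 28*r) - 2*r^2 - 17*r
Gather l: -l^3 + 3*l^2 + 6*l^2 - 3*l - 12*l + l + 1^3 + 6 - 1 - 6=-l^3 + 9*l^2 - 14*l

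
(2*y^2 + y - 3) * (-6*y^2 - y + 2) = -12*y^4 - 8*y^3 + 21*y^2 + 5*y - 6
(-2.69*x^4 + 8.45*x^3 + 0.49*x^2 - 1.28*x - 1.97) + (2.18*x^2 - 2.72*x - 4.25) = -2.69*x^4 + 8.45*x^3 + 2.67*x^2 - 4.0*x - 6.22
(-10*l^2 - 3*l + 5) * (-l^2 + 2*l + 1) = 10*l^4 - 17*l^3 - 21*l^2 + 7*l + 5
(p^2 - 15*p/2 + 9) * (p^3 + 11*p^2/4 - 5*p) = p^5 - 19*p^4/4 - 133*p^3/8 + 249*p^2/4 - 45*p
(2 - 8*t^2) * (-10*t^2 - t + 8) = 80*t^4 + 8*t^3 - 84*t^2 - 2*t + 16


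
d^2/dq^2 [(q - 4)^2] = 2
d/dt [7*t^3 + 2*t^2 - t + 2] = 21*t^2 + 4*t - 1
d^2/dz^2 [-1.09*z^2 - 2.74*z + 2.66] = -2.18000000000000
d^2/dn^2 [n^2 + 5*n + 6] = 2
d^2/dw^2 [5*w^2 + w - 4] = 10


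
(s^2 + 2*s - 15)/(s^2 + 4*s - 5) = (s - 3)/(s - 1)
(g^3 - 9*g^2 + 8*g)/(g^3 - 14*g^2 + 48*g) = (g - 1)/(g - 6)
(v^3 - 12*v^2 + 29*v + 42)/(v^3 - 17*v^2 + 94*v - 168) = (v + 1)/(v - 4)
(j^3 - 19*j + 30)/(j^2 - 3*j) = j + 3 - 10/j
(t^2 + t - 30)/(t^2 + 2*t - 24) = (t - 5)/(t - 4)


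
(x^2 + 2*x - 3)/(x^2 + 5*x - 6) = (x + 3)/(x + 6)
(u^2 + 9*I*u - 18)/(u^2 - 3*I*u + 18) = (u + 6*I)/(u - 6*I)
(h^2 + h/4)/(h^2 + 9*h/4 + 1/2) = h/(h + 2)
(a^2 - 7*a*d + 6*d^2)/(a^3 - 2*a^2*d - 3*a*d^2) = (-a^2 + 7*a*d - 6*d^2)/(a*(-a^2 + 2*a*d + 3*d^2))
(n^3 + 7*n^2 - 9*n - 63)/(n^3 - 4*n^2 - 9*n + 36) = (n + 7)/(n - 4)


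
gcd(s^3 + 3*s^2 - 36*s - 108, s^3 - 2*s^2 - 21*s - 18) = s^2 - 3*s - 18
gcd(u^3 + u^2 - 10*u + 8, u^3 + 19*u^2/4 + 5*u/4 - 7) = u^2 + 3*u - 4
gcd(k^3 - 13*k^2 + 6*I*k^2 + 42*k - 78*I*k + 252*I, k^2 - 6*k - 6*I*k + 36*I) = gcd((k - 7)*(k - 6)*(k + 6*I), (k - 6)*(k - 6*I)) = k - 6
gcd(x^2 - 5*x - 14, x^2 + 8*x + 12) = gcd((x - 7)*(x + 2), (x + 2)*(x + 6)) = x + 2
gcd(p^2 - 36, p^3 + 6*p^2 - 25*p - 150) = p + 6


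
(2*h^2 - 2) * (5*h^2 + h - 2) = 10*h^4 + 2*h^3 - 14*h^2 - 2*h + 4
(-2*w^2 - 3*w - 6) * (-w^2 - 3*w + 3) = 2*w^4 + 9*w^3 + 9*w^2 + 9*w - 18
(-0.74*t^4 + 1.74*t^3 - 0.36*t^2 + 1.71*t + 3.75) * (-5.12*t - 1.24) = 3.7888*t^5 - 7.9912*t^4 - 0.3144*t^3 - 8.3088*t^2 - 21.3204*t - 4.65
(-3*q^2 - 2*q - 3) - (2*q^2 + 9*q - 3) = -5*q^2 - 11*q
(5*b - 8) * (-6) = 48 - 30*b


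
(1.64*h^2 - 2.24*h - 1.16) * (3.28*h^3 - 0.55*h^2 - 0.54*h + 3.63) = 5.3792*h^5 - 8.2492*h^4 - 3.4584*h^3 + 7.8008*h^2 - 7.5048*h - 4.2108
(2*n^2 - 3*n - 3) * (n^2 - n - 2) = 2*n^4 - 5*n^3 - 4*n^2 + 9*n + 6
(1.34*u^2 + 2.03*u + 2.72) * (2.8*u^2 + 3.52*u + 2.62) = 3.752*u^4 + 10.4008*u^3 + 18.2724*u^2 + 14.893*u + 7.1264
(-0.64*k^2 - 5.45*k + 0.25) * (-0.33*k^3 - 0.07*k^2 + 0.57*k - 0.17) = 0.2112*k^5 + 1.8433*k^4 - 0.0657999999999999*k^3 - 3.0152*k^2 + 1.069*k - 0.0425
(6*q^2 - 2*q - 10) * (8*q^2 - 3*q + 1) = 48*q^4 - 34*q^3 - 68*q^2 + 28*q - 10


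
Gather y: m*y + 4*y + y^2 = y^2 + y*(m + 4)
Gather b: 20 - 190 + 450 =280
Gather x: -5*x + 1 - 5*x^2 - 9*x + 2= -5*x^2 - 14*x + 3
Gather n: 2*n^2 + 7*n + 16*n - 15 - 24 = 2*n^2 + 23*n - 39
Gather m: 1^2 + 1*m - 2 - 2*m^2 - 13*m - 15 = -2*m^2 - 12*m - 16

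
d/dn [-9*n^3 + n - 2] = 1 - 27*n^2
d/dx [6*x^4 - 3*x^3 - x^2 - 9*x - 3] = 24*x^3 - 9*x^2 - 2*x - 9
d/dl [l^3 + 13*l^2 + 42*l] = 3*l^2 + 26*l + 42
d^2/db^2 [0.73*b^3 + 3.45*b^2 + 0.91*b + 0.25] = 4.38*b + 6.9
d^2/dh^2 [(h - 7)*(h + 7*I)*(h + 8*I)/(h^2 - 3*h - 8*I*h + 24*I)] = (h^3*(-504 - 184*I) + h^2*(5664 + 576*I) + h*(-25632 - 10752*I) + 1568 + 33792*I)/(h^6 + h^5*(-9 - 24*I) + h^4*(-165 + 216*I) + h^3*(1701 - 136*I) + h^2*(-5184 - 3960*I) + h*(5184 + 13824*I) - 13824*I)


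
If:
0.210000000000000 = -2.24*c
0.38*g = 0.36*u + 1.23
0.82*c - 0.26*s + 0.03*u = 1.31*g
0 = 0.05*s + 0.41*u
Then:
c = -0.09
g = 7.68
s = -38.44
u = 4.69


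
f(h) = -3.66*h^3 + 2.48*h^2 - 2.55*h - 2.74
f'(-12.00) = -1643.19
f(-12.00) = 6709.46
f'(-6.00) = -427.59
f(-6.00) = 892.40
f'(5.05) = -257.52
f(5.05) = -423.73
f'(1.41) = -17.39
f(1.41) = -11.66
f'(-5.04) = -306.46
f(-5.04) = 541.68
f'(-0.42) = -6.57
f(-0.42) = -0.96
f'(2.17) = -43.49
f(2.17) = -33.99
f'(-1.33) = -28.57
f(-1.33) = 13.65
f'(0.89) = -6.83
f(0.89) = -5.63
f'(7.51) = -584.57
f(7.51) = -1432.27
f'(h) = -10.98*h^2 + 4.96*h - 2.55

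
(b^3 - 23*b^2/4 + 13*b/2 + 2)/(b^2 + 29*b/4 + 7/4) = (b^2 - 6*b + 8)/(b + 7)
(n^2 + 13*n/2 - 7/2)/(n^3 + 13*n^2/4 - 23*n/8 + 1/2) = 4*(n + 7)/(4*n^2 + 15*n - 4)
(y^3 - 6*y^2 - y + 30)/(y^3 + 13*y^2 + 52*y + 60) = (y^2 - 8*y + 15)/(y^2 + 11*y + 30)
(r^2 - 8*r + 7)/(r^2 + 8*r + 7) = (r^2 - 8*r + 7)/(r^2 + 8*r + 7)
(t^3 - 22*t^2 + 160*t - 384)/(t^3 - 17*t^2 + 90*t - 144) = (t - 8)/(t - 3)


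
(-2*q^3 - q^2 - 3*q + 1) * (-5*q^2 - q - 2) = 10*q^5 + 7*q^4 + 20*q^3 + 5*q - 2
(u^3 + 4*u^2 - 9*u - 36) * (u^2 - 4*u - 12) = u^5 - 37*u^3 - 48*u^2 + 252*u + 432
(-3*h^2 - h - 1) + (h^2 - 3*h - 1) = -2*h^2 - 4*h - 2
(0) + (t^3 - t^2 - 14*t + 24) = t^3 - t^2 - 14*t + 24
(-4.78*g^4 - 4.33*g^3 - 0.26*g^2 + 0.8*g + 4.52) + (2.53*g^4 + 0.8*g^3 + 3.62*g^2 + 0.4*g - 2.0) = -2.25*g^4 - 3.53*g^3 + 3.36*g^2 + 1.2*g + 2.52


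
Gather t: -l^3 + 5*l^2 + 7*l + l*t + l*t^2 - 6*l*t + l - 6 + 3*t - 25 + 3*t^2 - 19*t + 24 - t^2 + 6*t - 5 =-l^3 + 5*l^2 + 8*l + t^2*(l + 2) + t*(-5*l - 10) - 12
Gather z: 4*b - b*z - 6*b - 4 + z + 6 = -2*b + z*(1 - b) + 2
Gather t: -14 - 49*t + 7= -49*t - 7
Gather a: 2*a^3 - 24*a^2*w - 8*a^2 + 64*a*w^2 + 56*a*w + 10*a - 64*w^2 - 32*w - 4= 2*a^3 + a^2*(-24*w - 8) + a*(64*w^2 + 56*w + 10) - 64*w^2 - 32*w - 4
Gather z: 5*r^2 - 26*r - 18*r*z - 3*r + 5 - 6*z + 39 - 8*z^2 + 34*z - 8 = 5*r^2 - 29*r - 8*z^2 + z*(28 - 18*r) + 36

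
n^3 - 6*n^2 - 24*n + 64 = (n - 8)*(n - 2)*(n + 4)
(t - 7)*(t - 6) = t^2 - 13*t + 42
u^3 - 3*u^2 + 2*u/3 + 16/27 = (u - 8/3)*(u - 2/3)*(u + 1/3)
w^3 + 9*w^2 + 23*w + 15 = (w + 1)*(w + 3)*(w + 5)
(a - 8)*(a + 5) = a^2 - 3*a - 40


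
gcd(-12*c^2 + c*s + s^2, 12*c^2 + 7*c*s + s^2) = 4*c + s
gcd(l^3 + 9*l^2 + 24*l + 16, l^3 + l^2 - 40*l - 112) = l^2 + 8*l + 16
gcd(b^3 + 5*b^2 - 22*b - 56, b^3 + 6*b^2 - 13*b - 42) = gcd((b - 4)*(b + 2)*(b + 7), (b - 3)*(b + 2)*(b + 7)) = b^2 + 9*b + 14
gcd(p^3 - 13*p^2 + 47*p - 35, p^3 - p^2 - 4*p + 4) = p - 1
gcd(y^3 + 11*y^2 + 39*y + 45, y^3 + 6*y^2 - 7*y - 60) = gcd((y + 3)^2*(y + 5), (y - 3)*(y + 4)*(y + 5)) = y + 5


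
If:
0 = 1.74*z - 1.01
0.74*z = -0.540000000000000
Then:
No Solution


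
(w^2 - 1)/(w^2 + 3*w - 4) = (w + 1)/(w + 4)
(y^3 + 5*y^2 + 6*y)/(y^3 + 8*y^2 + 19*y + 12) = y*(y + 2)/(y^2 + 5*y + 4)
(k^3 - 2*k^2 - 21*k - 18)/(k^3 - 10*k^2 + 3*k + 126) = (k + 1)/(k - 7)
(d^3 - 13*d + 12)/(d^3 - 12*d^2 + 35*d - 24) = (d + 4)/(d - 8)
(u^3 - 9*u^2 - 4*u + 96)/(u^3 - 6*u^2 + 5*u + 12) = (u^2 - 5*u - 24)/(u^2 - 2*u - 3)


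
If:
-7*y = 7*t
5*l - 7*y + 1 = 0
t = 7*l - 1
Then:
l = 1/9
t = -2/9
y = 2/9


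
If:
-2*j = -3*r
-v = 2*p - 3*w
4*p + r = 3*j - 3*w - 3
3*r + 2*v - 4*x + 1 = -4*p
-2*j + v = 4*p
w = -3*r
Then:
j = 9/41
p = -12/41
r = 6/41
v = -30/41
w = -18/41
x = -49/164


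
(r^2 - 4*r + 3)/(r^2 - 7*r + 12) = (r - 1)/(r - 4)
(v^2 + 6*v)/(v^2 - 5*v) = (v + 6)/(v - 5)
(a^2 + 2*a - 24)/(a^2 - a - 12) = (a + 6)/(a + 3)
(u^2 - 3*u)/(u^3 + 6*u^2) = (u - 3)/(u*(u + 6))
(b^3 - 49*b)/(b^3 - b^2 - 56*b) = (b - 7)/(b - 8)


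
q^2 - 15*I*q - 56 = (q - 8*I)*(q - 7*I)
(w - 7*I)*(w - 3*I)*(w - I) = w^3 - 11*I*w^2 - 31*w + 21*I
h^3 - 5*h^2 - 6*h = h*(h - 6)*(h + 1)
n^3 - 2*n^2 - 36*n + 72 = (n - 6)*(n - 2)*(n + 6)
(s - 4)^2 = s^2 - 8*s + 16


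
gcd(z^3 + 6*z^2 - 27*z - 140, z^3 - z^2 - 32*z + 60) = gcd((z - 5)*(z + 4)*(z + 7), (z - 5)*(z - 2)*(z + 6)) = z - 5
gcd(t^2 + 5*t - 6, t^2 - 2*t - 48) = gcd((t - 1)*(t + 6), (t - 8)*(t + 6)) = t + 6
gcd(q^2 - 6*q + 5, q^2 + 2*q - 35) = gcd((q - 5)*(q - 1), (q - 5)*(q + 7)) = q - 5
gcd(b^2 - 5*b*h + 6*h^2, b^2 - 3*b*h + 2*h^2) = b - 2*h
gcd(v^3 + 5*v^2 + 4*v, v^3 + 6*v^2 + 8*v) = v^2 + 4*v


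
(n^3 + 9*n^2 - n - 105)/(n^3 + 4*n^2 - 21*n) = (n + 5)/n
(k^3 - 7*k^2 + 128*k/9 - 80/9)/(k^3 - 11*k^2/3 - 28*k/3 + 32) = (9*k^2 - 27*k + 20)/(3*(3*k^2 + k - 24))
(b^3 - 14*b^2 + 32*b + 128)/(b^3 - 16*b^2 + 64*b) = (b + 2)/b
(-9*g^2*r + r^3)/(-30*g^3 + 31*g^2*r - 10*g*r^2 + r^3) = r*(3*g + r)/(10*g^2 - 7*g*r + r^2)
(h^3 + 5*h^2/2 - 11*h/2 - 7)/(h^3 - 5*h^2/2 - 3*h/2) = (-2*h^3 - 5*h^2 + 11*h + 14)/(h*(-2*h^2 + 5*h + 3))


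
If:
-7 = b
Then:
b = -7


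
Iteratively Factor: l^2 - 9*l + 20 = (l - 5)*(l - 4)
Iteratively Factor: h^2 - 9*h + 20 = (h - 5)*(h - 4)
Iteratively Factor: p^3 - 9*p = (p - 3)*(p^2 + 3*p) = p*(p - 3)*(p + 3)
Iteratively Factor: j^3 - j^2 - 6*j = (j + 2)*(j^2 - 3*j) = (j - 3)*(j + 2)*(j)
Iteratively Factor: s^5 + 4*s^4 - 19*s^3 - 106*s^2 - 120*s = (s - 5)*(s^4 + 9*s^3 + 26*s^2 + 24*s) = (s - 5)*(s + 3)*(s^3 + 6*s^2 + 8*s) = (s - 5)*(s + 3)*(s + 4)*(s^2 + 2*s) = (s - 5)*(s + 2)*(s + 3)*(s + 4)*(s)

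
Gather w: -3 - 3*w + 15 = 12 - 3*w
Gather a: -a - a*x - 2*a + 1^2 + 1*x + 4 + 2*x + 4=a*(-x - 3) + 3*x + 9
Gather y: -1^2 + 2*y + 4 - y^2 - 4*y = -y^2 - 2*y + 3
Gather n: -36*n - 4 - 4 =-36*n - 8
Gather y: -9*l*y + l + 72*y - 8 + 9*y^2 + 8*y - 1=l + 9*y^2 + y*(80 - 9*l) - 9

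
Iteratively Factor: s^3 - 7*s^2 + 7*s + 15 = (s + 1)*(s^2 - 8*s + 15) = (s - 3)*(s + 1)*(s - 5)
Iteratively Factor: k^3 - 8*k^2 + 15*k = (k)*(k^2 - 8*k + 15) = k*(k - 3)*(k - 5)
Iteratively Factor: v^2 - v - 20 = (v - 5)*(v + 4)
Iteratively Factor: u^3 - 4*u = (u + 2)*(u^2 - 2*u) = (u - 2)*(u + 2)*(u)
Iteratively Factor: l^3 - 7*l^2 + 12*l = (l)*(l^2 - 7*l + 12) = l*(l - 4)*(l - 3)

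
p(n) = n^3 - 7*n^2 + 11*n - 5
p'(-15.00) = 896.00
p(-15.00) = -5120.00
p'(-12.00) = 611.00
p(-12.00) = -2873.00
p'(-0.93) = 26.61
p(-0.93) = -22.09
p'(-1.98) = 50.48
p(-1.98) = -61.99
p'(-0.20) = 13.92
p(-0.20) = -7.49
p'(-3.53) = 97.80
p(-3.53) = -175.04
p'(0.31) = 6.95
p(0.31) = -2.23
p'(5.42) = 23.25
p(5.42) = 8.21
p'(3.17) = -3.23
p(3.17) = -8.62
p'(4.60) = 10.08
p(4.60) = -5.18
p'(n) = 3*n^2 - 14*n + 11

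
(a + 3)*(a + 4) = a^2 + 7*a + 12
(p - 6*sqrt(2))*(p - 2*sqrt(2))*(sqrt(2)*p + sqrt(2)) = sqrt(2)*p^3 - 16*p^2 + sqrt(2)*p^2 - 16*p + 24*sqrt(2)*p + 24*sqrt(2)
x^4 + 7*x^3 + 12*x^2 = x^2*(x + 3)*(x + 4)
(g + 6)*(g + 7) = g^2 + 13*g + 42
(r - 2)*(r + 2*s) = r^2 + 2*r*s - 2*r - 4*s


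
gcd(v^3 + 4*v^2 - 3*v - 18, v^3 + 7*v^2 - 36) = v^2 + v - 6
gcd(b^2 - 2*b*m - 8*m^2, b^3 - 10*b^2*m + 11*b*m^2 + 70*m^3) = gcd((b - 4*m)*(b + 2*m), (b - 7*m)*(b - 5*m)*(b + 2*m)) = b + 2*m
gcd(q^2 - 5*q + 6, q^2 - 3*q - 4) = 1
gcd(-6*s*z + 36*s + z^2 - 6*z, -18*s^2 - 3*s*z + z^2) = -6*s + z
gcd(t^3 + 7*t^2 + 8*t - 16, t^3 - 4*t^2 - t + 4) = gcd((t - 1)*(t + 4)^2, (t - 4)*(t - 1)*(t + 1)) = t - 1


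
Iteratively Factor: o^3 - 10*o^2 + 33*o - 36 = (o - 4)*(o^2 - 6*o + 9) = (o - 4)*(o - 3)*(o - 3)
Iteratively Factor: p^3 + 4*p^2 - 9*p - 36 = (p - 3)*(p^2 + 7*p + 12) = (p - 3)*(p + 3)*(p + 4)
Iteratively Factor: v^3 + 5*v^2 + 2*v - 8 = (v + 4)*(v^2 + v - 2) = (v + 2)*(v + 4)*(v - 1)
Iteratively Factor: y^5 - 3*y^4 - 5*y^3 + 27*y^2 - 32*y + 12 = (y - 2)*(y^4 - y^3 - 7*y^2 + 13*y - 6) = (y - 2)*(y - 1)*(y^3 - 7*y + 6) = (y - 2)*(y - 1)^2*(y^2 + y - 6) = (y - 2)^2*(y - 1)^2*(y + 3)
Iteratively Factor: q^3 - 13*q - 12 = (q + 1)*(q^2 - q - 12) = (q + 1)*(q + 3)*(q - 4)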